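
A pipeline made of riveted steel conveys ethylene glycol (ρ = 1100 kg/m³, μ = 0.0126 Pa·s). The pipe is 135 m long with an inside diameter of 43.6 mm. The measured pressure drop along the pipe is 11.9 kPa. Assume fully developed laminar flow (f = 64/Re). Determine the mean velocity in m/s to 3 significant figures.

V ≈ 0.416 m/s

For laminar flow, f = 64/Re with Re = ρVD/μ, so Darcy-Weisbach reduces to ΔP = 32μLV/D². Solving for V: V = ΔP·D²/(32μL) = 1.19e+04·(0.0436)²/(32·0.0126·135) = 0.4156 m/s.
Check: Re = ρVD/μ = 1100·0.4156·0.0436/0.0126 = 1582 < 2300, so the laminar assumption holds.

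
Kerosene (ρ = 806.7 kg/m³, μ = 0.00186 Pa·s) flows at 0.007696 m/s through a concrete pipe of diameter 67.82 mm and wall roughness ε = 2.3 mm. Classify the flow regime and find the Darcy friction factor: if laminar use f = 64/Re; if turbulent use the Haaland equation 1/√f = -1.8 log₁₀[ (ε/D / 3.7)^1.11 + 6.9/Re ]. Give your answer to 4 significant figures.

f ≈ 0.2827

Re = ρVD/μ = 806.7·0.007696·0.06782/0.00186 = 226.4.
Re < 2300 → laminar, so f = 64/Re = 0.2827 (roughness is irrelevant in laminar flow).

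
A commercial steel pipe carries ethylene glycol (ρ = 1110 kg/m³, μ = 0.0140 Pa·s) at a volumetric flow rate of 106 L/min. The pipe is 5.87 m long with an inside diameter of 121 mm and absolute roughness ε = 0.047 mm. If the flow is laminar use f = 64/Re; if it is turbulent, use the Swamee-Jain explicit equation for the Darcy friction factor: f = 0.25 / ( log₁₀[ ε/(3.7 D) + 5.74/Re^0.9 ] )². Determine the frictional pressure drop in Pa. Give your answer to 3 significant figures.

ΔP ≈ 27.6 Pa

Q = 106 L/min = 106/60000 = 0.001767 m³/s.
Cross-sectional area A = πD²/4 = π(0.121)²/4 = 0.0115 m²; mean velocity V = Q/A = 0.001767/0.0115 = 0.1536 m/s.
Reynolds number Re = ρVD/μ = 1110 · 0.1536 · 0.121 / 0.014 = 1474.
Re < 2300 → laminar flow, so f = 64/Re = 64/1474 = 0.04342 (the turbulent correlation is not needed).
Darcy-Weisbach: ΔP = f(L/D)(ρV²/2) = 0.04342·(5.87/0.121)·(1110·0.1536²/2) = 0.04342·48.51·13.1 = 27.6 Pa.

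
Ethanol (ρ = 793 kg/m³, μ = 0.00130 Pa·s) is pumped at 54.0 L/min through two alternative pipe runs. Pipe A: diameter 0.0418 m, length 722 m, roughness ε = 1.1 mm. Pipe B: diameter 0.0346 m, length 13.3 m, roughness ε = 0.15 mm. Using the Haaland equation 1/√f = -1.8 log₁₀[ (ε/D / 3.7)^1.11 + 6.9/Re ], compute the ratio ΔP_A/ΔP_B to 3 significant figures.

ΔP_A/ΔP_B ≈ 35.7

Pipe A: V = Q/A = 0.0009/0.001372 = 0.6558 m/s; Re = 1.672e+04; ε/D = 0.0263; Haaland → f = 0.05623; ΔP_A = f(L/D)(ρV²/2) = 1.656e+05 Pa.
Pipe B: V = Q/A = 0.0009/0.0009402 = 0.9572 m/s; Re = 2.02e+04; ε/D = 0.00434; Haaland → f = 0.03326; ΔP_B = f(L/D)(ρV²/2) = 4645 Pa.
ΔP_A/ΔP_B = 1.656e+05/4645 = 35.7.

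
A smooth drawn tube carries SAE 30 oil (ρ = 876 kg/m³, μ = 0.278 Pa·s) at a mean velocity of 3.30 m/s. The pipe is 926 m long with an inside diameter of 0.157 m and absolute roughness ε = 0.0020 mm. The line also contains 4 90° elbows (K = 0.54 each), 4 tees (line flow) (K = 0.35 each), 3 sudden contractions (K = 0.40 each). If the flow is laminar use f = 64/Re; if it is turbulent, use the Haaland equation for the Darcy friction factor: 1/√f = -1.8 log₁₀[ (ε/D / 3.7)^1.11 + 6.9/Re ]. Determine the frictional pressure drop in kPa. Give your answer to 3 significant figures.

ΔP ≈ 1130 kPa

Reynolds number Re = ρVD/μ = 876 · 3.3 · 0.157 / 0.278 = 1633.
Re < 2300 → laminar flow, so f = 64/Re = 64/1633 = 0.0392 (the turbulent correlation is not needed).
Total minor-loss coefficient ΣK = 4·0.54 + 4·0.35 + 3·0.4 = 4.76.
ΔP = [f·L/D + ΣK]·(ρV²/2) = [0.0392·926/0.157 + 4.76]·(876·3.3²/2) = [231.2 + 4.76]·4770 = 1.126e+06 Pa.
ΔP = 1.126e+06 Pa = 1130 kPa.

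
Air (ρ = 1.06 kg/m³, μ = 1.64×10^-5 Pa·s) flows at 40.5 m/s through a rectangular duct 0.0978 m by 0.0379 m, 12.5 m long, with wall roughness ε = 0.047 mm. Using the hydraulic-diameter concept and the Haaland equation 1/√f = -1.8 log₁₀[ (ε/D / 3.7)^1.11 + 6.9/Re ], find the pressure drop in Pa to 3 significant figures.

Hydraulic diameter D_h = 4A/P = 4·(0.0978·0.0379)/(2·(0.0978+0.0379)) = 0.01483/0.2714 = 0.05463 m.
Re = ρVD_h/μ = 1.06·40.5·0.05463/1.64e-05 = 1.43e+05.
ε/D_h = 4.7e-05/0.05463 = 0.00086; Haaland gives 1/√f = -1.8 log₁₀[9.26e-05+4.83e-05] = 6.932, so f = 0.02081.
ΔP = f(L/D_h)(ρV²/2) = 0.02081·12.5/0.05463·869.3 = 4139 Pa.

ΔP ≈ 4140 Pa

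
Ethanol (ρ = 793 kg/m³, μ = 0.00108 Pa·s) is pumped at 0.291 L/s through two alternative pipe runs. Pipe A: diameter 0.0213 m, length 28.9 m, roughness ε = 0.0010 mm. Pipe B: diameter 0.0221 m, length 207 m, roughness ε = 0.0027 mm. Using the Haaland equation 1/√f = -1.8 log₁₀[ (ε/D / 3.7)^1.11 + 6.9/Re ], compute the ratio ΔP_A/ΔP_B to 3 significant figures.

ΔP_A/ΔP_B ≈ 0.166

Pipe A: V = Q/A = 0.000291/0.0003563 = 0.8167 m/s; Re = 1.277e+04; ε/D = 4.69e-05; Haaland → f = 0.02896; ΔP_A = f(L/D)(ρV²/2) = 1.039e+04 Pa.
Pipe B: V = Q/A = 0.000291/0.0003836 = 0.7586 m/s; Re = 1.231e+04; ε/D = 0.000122; Haaland → f = 0.02934; ΔP_B = f(L/D)(ρV²/2) = 6.271e+04 Pa.
ΔP_A/ΔP_B = 1.039e+04/6.271e+04 = 0.166.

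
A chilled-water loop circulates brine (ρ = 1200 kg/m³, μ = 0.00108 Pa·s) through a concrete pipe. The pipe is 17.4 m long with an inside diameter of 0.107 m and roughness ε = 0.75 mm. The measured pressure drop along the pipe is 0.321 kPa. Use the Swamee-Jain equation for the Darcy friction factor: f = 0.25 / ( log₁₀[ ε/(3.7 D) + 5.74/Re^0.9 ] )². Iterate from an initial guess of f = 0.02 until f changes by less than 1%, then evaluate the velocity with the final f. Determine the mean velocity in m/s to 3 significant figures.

Rearranging Darcy-Weisbach: V = √(2·ΔP·D/(f·L·ρ)). With ε/D = 0.00075/0.107 = 0.00701, iterate starting from f = 0.02:
  f = 0.02 → V = √(2·321·0.107/(0.02·17.4·1200)) = 0.4056 m/s; Re = ρVD/μ = 4.822e+04; f → 0.03563
  f = 0.03563 → V = 0.3039 m/s; Re = 3.613e+04; f → 0.03616
  f = 0.03616 → V = 0.3016 m/s; Re = 3.586e+04; f → 0.03618
Converged (Δf/f < 1%). With the final f = 0.03618: V = √(2·321·0.107/(0.03618·17.4·1200)) = 0.3016 m/s.

V ≈ 0.302 m/s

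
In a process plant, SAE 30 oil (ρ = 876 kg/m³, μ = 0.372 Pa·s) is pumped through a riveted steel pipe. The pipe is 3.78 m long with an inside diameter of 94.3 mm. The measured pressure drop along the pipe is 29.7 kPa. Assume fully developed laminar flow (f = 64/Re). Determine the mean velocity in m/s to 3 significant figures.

V ≈ 5.87 m/s

For laminar flow, f = 64/Re with Re = ρVD/μ, so Darcy-Weisbach reduces to ΔP = 32μLV/D². Solving for V: V = ΔP·D²/(32μL) = 2.97e+04·(0.0943)²/(32·0.372·3.78) = 5.869 m/s.
Check: Re = ρVD/μ = 876·5.869·0.0943/0.372 = 1303 < 2300, so the laminar assumption holds.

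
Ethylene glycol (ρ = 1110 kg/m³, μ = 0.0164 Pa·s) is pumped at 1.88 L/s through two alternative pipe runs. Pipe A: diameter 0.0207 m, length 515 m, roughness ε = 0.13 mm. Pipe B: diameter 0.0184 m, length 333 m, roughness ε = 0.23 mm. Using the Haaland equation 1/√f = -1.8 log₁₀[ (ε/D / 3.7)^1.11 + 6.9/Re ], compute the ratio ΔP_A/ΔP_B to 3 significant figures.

ΔP_A/ΔP_B ≈ 0.752

Pipe A: V = Q/A = 0.00188/0.0003365 = 5.586 m/s; Re = 7827; ε/D = 0.00628; Haaland → f = 0.04041; ΔP_A = f(L/D)(ρV²/2) = 1.741e+07 Pa.
Pipe B: V = Q/A = 0.00188/0.0002659 = 7.07 m/s; Re = 8805; ε/D = 0.0125; Haaland → f = 0.04613; ΔP_B = f(L/D)(ρV²/2) = 2.316e+07 Pa.
ΔP_A/ΔP_B = 1.741e+07/2.316e+07 = 0.752.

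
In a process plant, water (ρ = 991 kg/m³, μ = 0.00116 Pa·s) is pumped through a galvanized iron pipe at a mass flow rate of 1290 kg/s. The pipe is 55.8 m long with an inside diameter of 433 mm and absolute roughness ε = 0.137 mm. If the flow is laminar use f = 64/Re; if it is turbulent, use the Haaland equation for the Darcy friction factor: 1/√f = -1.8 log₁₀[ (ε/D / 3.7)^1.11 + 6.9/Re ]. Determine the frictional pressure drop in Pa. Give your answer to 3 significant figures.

ΔP ≈ 76500 Pa

A = πD²/4 = π(0.433)²/4 = 0.1473 m²; mean velocity V = ṁ/(ρA) = 1290/(991 · 0.1473) = 8.84 m/s.
Reynolds number Re = ρVD/μ = 991 · 8.84 · 0.433 / 0.00116 = 3.27e+06.
Re > 4000 → turbulent. Relative roughness ε/D = 0.000137/0.433 = 0.000316. Haaland: 1/√f = -1.8 log₁₀[(0.000316/3.7)^1.11 + 6.9/3.27e+06] = -1.8 log₁₀[3.05e-05 + 2.11e-06] = 8.076, so f = 0.01533.
Darcy-Weisbach: ΔP = f(L/D)(ρV²/2) = 0.01533·(55.8/0.433)·(991·8.84²/2) = 0.01533·128.9·3.872e+04 = 7.652e+04 Pa.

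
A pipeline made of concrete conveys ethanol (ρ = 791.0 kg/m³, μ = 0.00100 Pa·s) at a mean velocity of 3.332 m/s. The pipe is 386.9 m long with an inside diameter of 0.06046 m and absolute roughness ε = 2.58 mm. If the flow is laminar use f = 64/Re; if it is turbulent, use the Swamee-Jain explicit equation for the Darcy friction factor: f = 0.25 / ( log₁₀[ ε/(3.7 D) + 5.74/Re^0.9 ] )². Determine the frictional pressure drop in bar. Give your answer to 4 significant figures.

Reynolds number Re = ρVD/μ = 791 · 3.332 · 0.06046 / 0.001 = 1.593e+05.
Re > 4000 → turbulent. Relative roughness ε/D = 0.00258/0.06046 = 0.0427. Swamee-Jain: f = 0.25/(log₁₀[0.0427/3.7 + 5.74/1.593e+05^0.9])² = 0.25/(log₁₀[0.0115 + 0.000119])² = 0.25/(-1.934)² = 0.06687.
Darcy-Weisbach: ΔP = f(L/D)(ρV²/2) = 0.06687·(386.9/0.06046)·(791·3.332²/2) = 0.06687·6399·4391 = 1.879e+06 Pa.
ΔP = 1.879e+06 Pa = 18.79 bar.

ΔP ≈ 18.79 bar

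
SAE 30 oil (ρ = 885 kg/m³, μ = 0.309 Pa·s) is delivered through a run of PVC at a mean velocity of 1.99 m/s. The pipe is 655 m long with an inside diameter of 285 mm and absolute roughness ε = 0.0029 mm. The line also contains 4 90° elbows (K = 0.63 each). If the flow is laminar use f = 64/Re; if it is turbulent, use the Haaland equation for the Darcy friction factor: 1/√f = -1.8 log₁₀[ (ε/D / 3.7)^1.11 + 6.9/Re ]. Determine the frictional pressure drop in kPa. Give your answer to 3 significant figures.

ΔP ≈ 163 kPa

Reynolds number Re = ρVD/μ = 885 · 1.99 · 0.285 / 0.309 = 1624.
Re < 2300 → laminar flow, so f = 64/Re = 64/1624 = 0.0394 (the turbulent correlation is not needed).
Total minor-loss coefficient ΣK = 4·0.63 = 2.52.
ΔP = [f·L/D + ΣK]·(ρV²/2) = [0.0394·655/0.285 + 2.52]·(885·1.99²/2) = [90.55 + 2.52]·1752 = 1.631e+05 Pa.
ΔP = 1.631e+05 Pa = 163 kPa.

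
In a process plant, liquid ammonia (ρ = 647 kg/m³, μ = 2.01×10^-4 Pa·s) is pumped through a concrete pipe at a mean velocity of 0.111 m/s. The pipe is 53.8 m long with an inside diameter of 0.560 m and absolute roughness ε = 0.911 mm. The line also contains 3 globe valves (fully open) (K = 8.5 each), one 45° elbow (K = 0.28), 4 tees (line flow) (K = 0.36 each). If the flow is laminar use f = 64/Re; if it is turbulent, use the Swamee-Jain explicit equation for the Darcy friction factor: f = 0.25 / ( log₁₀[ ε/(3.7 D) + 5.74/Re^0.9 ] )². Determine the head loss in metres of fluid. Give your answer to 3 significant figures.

h_f ≈ 0.0185 m

Reynolds number Re = ρVD/μ = 647 · 0.111 · 0.56 / 0.000201 = 2.001e+05.
Re > 4000 → turbulent. Relative roughness ε/D = 0.000911/0.56 = 0.00163. Swamee-Jain: f = 0.25/(log₁₀[0.00163/3.7 + 5.74/2.001e+05^0.9])² = 0.25/(log₁₀[0.00044 + 9.72e-05])² = 0.25/(-3.27)² = 0.02338.
Total minor-loss coefficient ΣK = 3·8.5 + 1·0.28 + 4·0.36 = 27.2.
ΔP = [f·L/D + ΣK]·(ρV²/2) = [0.02338·53.8/0.56 + 27.2]·(647·0.111²/2) = [2.246 + 27.2]·3.986 = 117.4 Pa.
Head loss h_f = ΔP/(ρg) = 117.4/(647·9.81) = 0.0185 m.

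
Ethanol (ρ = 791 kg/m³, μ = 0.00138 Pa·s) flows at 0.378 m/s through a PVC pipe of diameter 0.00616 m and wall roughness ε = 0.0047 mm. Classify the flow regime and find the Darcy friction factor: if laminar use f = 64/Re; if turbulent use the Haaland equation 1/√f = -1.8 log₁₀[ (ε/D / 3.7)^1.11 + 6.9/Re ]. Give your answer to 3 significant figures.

f ≈ 0.0480

Re = ρVD/μ = 791·0.378·0.00616/0.00138 = 1335.
Re < 2300 → laminar, so f = 64/Re = 0.04795 (roughness is irrelevant in laminar flow).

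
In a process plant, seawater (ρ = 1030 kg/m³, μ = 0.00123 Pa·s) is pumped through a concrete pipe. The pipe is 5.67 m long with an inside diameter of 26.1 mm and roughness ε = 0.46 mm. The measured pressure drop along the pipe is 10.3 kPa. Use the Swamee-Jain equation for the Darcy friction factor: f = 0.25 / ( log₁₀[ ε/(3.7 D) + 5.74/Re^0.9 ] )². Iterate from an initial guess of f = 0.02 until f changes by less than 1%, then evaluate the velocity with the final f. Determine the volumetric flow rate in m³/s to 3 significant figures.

Q ≈ 7.39×10^-4 m³/s

Rearranging Darcy-Weisbach: V = √(2·ΔP·D/(f·L·ρ)). With ε/D = 0.00046/0.0261 = 0.0176, iterate starting from f = 0.02:
  f = 0.02 → V = √(2·1.03e+04·0.0261/(0.02·5.67·1030)) = 2.146 m/s; Re = ρVD/μ = 4.689e+04; f → 0.04765
  f = 0.04765 → V = 1.39 m/s; Re = 3.038e+04; f → 0.04825
  f = 0.04825 → V = 1.381 m/s; Re = 3.019e+04; f → 0.04826
Converged (Δf/f < 1%). With the final f = 0.04826: V = √(2·1.03e+04·0.0261/(0.04826·5.67·1030)) = 1.381 m/s.
Q = V·A = 1.381·(π/4·0.0261²) = 0.0007389 m³/s = 7.39×10^-4 m³/s.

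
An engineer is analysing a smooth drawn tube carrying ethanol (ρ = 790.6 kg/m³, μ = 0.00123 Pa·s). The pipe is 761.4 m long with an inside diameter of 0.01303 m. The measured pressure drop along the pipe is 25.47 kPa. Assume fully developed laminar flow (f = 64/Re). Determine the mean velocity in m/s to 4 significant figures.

For laminar flow, f = 64/Re with Re = ρVD/μ, so Darcy-Weisbach reduces to ΔP = 32μLV/D². Solving for V: V = ΔP·D²/(32μL) = 2.547e+04·(0.01303)²/(32·0.00123·761.4) = 0.1443 m/s.
Check: Re = ρVD/μ = 790.6·0.1443·0.01303/0.00123 = 1208 < 2300, so the laminar assumption holds.

V ≈ 0.1443 m/s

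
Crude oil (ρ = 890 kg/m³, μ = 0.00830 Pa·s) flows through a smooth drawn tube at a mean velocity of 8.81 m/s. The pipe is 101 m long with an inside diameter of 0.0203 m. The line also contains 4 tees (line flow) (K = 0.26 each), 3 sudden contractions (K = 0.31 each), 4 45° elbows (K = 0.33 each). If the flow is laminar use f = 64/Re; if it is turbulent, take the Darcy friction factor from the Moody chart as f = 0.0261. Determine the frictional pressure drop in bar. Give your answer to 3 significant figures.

ΔP ≈ 46.0 bar

Reynolds number Re = ρVD/μ = 890 · 8.81 · 0.0203 / 0.0083 = 1.918e+04.
Re > 4000 → turbulent; use the Moody-chart value f = 0.0261.
Total minor-loss coefficient ΣK = 4·0.26 + 3·0.31 + 4·0.33 = 3.29.
ΔP = [f·L/D + ΣK]·(ρV²/2) = [0.0261·101/0.0203 + 3.29]·(890·8.81²/2) = [129.9 + 3.29]·3.454e+04 = 4.599e+06 Pa.
ΔP = 4.599e+06 Pa = 46.0 bar.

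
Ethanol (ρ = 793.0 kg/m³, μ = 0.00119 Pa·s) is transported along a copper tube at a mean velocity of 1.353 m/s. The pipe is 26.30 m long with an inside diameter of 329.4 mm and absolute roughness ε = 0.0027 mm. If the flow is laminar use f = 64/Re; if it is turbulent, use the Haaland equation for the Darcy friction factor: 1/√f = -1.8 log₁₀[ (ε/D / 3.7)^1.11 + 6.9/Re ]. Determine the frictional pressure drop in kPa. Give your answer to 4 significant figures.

Reynolds number Re = ρVD/μ = 793 · 1.353 · 0.3294 / 0.00119 = 2.97e+05.
Re > 4000 → turbulent. Relative roughness ε/D = 2.7e-06/0.3294 = 8.2e-06. Haaland: 1/√f = -1.8 log₁₀[(8.2e-06/3.7)^1.11 + 6.9/2.97e+05] = -1.8 log₁₀[5.29e-07 + 2.32e-05] = 8.323, so f = 0.01443.
Darcy-Weisbach: ΔP = f(L/D)(ρV²/2) = 0.01443·(26.3/0.3294)·(793·1.353²/2) = 0.01443·79.84·725.8 = 836.5 Pa.
ΔP = 836.5 Pa = 0.8365 kPa.

ΔP ≈ 0.8365 kPa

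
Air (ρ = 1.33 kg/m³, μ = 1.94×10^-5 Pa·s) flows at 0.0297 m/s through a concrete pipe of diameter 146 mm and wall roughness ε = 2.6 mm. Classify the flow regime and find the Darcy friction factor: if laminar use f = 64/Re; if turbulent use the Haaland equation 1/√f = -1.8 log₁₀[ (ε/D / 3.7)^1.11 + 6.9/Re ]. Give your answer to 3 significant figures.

f ≈ 0.215

Re = ρVD/μ = 1.33·0.0297·0.146/1.94e-05 = 297.3.
Re < 2300 → laminar, so f = 64/Re = 0.2153 (roughness is irrelevant in laminar flow).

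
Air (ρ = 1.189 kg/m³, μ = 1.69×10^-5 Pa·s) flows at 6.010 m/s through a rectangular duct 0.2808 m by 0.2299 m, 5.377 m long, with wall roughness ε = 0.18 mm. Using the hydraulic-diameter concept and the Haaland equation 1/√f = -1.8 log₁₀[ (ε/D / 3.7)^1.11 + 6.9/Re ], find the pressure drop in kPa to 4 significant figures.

Hydraulic diameter D_h = 4A/P = 4·(0.2808·0.2299)/(2·(0.2808+0.2299)) = 0.2582/1.021 = 0.2528 m.
Re = ρVD_h/μ = 1.189·6.01·0.2528/1.69e-05 = 1.069e+05.
ε/D_h = 0.00018/0.2528 = 0.000712; Haaland gives 1/√f = -1.8 log₁₀[7.51e-05+6.45e-05] = 6.939, so f = 0.02077.
ΔP = f(L/D_h)(ρV²/2) = 0.02077·5.377/0.2528·21.47 = 9.485 Pa.
ΔP = 0.009485 kPa.

ΔP ≈ 0.009485 kPa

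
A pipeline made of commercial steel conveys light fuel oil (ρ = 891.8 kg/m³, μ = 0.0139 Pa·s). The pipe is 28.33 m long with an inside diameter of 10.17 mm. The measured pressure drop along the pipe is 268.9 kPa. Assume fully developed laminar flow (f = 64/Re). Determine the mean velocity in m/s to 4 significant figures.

For laminar flow, f = 64/Re with Re = ρVD/μ, so Darcy-Weisbach reduces to ΔP = 32μLV/D². Solving for V: V = ΔP·D²/(32μL) = 2.689e+05·(0.01017)²/(32·0.0139·28.33) = 2.207 m/s.
Check: Re = ρVD/μ = 891.8·2.207·0.01017/0.0139 = 1440 < 2300, so the laminar assumption holds.

V ≈ 2.207 m/s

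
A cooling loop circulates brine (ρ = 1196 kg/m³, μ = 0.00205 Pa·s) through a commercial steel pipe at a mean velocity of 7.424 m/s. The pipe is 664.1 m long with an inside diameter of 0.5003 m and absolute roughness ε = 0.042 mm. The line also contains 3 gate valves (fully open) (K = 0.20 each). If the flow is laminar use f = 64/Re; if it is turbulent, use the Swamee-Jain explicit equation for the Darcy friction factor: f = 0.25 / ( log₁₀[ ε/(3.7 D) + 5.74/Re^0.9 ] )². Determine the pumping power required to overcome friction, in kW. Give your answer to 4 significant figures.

P ≈ 828.7 kW

Reynolds number Re = ρVD/μ = 1196 · 7.424 · 0.5003 / 0.00205 = 2.167e+06.
Re > 4000 → turbulent. Relative roughness ε/D = 4.2e-05/0.5003 = 8.39e-05. Swamee-Jain: f = 0.25/(log₁₀[8.39e-05/3.7 + 5.74/2.167e+06^0.9])² = 0.25/(log₁₀[2.27e-05 + 1.14e-05])² = 0.25/(-4.467)² = 0.01253.
Total minor-loss coefficient ΣK = 3·0.2 = 0.6.
ΔP = [f·L/D + ΣK]·(ρV²/2) = [0.01253·664.1/0.5003 + 0.6]·(1196·7.424²/2) = [16.63 + 0.6]·3.296e+04 = 5.678e+05 Pa.
Q = V·A = 7.424·0.1966 = 1.459 m³/s.
Pumping power P = QΔP = 1.459·5.678e+05 = 828670 W = 828.7 kW.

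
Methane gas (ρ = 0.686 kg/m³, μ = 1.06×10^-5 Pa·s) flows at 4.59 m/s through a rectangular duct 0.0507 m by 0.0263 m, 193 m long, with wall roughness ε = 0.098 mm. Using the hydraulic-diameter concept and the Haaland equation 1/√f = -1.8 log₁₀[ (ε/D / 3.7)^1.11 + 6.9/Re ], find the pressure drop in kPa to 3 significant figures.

Hydraulic diameter D_h = 4A/P = 4·(0.0507·0.0263)/(2·(0.0507+0.0263)) = 0.005334/0.154 = 0.03463 m.
Re = ρVD_h/μ = 0.686·4.59·0.03463/1.06e-05 = 1.029e+04.
ε/D_h = 9.8e-05/0.03463 = 0.00283; Haaland gives 1/√f = -1.8 log₁₀[0.000347+0.000671] = 5.386, so f = 0.03447.
ΔP = f(L/D_h)(ρV²/2) = 0.03447·193/0.03463·7.226 = 1388 Pa.
ΔP = 1.39 kPa.

ΔP ≈ 1.39 kPa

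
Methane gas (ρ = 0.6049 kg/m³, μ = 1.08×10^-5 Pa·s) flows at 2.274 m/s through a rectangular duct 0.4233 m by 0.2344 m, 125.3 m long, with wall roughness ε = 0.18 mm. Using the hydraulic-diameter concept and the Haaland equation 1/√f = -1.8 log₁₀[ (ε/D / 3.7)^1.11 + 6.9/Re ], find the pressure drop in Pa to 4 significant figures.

Hydraulic diameter D_h = 4A/P = 4·(0.4233·0.2344)/(2·(0.4233+0.2344)) = 0.3969/1.315 = 0.3017 m.
Re = ρVD_h/μ = 0.6049·2.274·0.3017/1.08e-05 = 3.843e+04.
ε/D_h = 0.00018/0.3017 = 0.000597; Haaland gives 1/√f = -1.8 log₁₀[6.17e-05+0.00018] = 6.512, so f = 0.02358.
ΔP = f(L/D_h)(ρV²/2) = 0.02358·125.3/0.3017·1.564 = 15.32 Pa.

ΔP ≈ 15.32 Pa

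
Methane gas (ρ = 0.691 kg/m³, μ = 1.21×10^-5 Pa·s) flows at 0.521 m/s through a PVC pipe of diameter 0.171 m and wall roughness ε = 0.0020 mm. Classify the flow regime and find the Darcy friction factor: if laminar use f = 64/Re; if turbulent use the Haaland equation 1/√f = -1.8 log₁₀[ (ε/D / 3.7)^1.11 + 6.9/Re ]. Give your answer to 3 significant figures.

f ≈ 0.0375

Re = ρVD/μ = 0.691·0.521·0.171/1.21e-05 = 5088.
Re > 4000 → turbulent. ε/D = 2e-06/0.171 = 1.17e-05; Haaland: 1/√f = -1.8 log₁₀[7.85e-07 + 0.00136] = 5.161, so f = 0.03754.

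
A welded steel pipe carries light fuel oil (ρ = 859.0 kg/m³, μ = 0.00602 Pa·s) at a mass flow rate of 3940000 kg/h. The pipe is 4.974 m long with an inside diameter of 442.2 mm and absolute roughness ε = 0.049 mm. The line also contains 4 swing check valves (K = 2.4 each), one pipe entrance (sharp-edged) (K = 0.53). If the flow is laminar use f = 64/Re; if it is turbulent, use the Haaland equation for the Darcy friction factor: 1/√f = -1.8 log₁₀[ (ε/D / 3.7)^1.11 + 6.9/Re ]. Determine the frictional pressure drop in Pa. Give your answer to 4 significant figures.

ṁ = 3940000 kg/h = 3940000/3600 = 1094 kg/s.
A = πD²/4 = π(0.4422)²/4 = 0.1536 m²; mean velocity V = ṁ/(ρA) = 1094/(859 · 0.1536) = 8.296 m/s.
Reynolds number Re = ρVD/μ = 859 · 8.296 · 0.4422 / 0.00602 = 5.235e+05.
Re > 4000 → turbulent. Relative roughness ε/D = 4.9e-05/0.4422 = 0.000111. Haaland: 1/√f = -1.8 log₁₀[(0.000111/3.7)^1.11 + 6.9/5.235e+05] = -1.8 log₁₀[9.52e-06 + 1.32e-05] = 8.359, so f = 0.01431.
Total minor-loss coefficient ΣK = 4·2.4 + 1·0.53 = 10.1.
ΔP = [f·L/D + ΣK]·(ρV²/2) = [0.01431·4.974/0.4422 + 10.1]·(859·8.296²/2) = [0.161 + 10.1]·2.956e+04 = 3.042e+05 Pa.

ΔP ≈ 304200 Pa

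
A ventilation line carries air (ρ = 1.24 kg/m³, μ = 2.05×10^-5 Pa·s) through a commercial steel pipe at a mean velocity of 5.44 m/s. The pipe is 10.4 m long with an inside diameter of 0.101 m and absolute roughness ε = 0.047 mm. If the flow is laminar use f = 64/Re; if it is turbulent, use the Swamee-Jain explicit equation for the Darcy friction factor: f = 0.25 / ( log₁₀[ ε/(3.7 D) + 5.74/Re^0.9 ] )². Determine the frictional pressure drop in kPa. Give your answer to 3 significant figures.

Reynolds number Re = ρVD/μ = 1.24 · 5.44 · 0.101 / 2.05e-05 = 3.323e+04.
Re > 4000 → turbulent. Relative roughness ε/D = 4.7e-05/0.101 = 0.000465. Swamee-Jain: f = 0.25/(log₁₀[0.000465/3.7 + 5.74/3.323e+04^0.9])² = 0.25/(log₁₀[0.000126 + 0.000489])² = 0.25/(-3.211)² = 0.02424.
Darcy-Weisbach: ΔP = f(L/D)(ρV²/2) = 0.02424·(10.4/0.101)·(1.24·5.44²/2) = 0.02424·103·18.35 = 45.81 Pa.
ΔP = 45.81 Pa = 0.0458 kPa.

ΔP ≈ 0.0458 kPa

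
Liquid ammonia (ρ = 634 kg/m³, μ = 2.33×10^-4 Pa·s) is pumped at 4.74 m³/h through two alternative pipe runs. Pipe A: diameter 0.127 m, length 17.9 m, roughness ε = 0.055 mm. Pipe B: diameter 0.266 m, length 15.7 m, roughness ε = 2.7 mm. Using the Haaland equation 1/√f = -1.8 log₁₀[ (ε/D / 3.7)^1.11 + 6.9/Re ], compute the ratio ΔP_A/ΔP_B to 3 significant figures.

Pipe A: V = Q/A = 0.001317/0.01267 = 0.1039 m/s; Re = 3.592e+04; ε/D = 0.000433; Haaland → f = 0.02344; ΔP_A = f(L/D)(ρV²/2) = 11.32 Pa.
Pipe B: V = Q/A = 0.001317/0.05557 = 0.02369 m/s; Re = 1.715e+04; ε/D = 0.0102; Haaland → f = 0.04123; ΔP_B = f(L/D)(ρV²/2) = 0.433 Pa.
ΔP_A/ΔP_B = 11.32/0.433 = 26.1.

ΔP_A/ΔP_B ≈ 26.1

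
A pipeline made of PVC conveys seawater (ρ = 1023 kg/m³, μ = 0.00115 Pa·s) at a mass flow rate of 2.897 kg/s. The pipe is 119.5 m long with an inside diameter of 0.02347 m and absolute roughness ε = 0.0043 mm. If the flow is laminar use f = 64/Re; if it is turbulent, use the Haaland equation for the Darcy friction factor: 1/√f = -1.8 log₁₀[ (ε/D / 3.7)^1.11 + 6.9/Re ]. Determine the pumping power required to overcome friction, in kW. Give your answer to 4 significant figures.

A = πD²/4 = π(0.02347)²/4 = 0.0004326 m²; mean velocity V = ṁ/(ρA) = 2.897/(1023 · 0.0004326) = 6.546 m/s.
Reynolds number Re = ρVD/μ = 1023 · 6.546 · 0.02347 / 0.00115 = 1.367e+05.
Re > 4000 → turbulent. Relative roughness ε/D = 4.3e-06/0.02347 = 0.000183. Haaland: 1/√f = -1.8 log₁₀[(0.000183/3.7)^1.11 + 6.9/1.367e+05] = -1.8 log₁₀[1.66e-05 + 5.05e-05] = 7.512, so f = 0.01772.
Darcy-Weisbach: ΔP = f(L/D)(ρV²/2) = 0.01772·(119.5/0.02347)·(1023·6.546²/2) = 0.01772·5092·2.192e+04 = 1.978e+06 Pa.
Q = ṁ/ρ = 2.897/1023 = 0.002832 m³/s.
Pumping power P = QΔP = 0.002832·1.978e+06 = 5600.5 W = 5.601 kW.

P ≈ 5.601 kW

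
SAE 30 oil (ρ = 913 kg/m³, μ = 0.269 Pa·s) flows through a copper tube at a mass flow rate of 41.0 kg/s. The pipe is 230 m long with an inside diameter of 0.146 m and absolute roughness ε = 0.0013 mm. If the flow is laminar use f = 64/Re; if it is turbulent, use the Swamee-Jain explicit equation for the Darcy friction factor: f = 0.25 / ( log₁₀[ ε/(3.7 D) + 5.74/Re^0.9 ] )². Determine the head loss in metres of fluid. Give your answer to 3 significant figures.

h_f ≈ 27.8 m

A = πD²/4 = π(0.146)²/4 = 0.01674 m²; mean velocity V = ṁ/(ρA) = 41/(913 · 0.01674) = 2.682 m/s.
Reynolds number Re = ρVD/μ = 913 · 2.682 · 0.146 / 0.269 = 1329.
Re < 2300 → laminar flow, so f = 64/Re = 64/1329 = 0.04815 (the turbulent correlation is not needed).
Darcy-Weisbach: ΔP = f(L/D)(ρV²/2) = 0.04815·(230/0.146)·(913·2.682²/2) = 0.04815·1575·3285 = 2.491e+05 Pa.
Head loss h_f = ΔP/(ρg) = 2.491e+05/(913·9.81) = 27.8 m.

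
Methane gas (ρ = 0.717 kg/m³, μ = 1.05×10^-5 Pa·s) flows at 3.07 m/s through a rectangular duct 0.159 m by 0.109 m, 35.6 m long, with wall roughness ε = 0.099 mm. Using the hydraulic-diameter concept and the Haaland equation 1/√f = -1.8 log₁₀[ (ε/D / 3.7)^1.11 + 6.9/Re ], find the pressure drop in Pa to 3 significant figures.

ΔP ≈ 23.8 Pa

Hydraulic diameter D_h = 4A/P = 4·(0.159·0.109)/(2·(0.159+0.109)) = 0.06932/0.536 = 0.1293 m.
Re = ρVD_h/μ = 0.717·3.07·0.1293/1.05e-05 = 2.711e+04.
ε/D_h = 9.9e-05/0.1293 = 0.000765; Haaland gives 1/√f = -1.8 log₁₀[8.14e-05+0.000254] = 6.253, so f = 0.02558.
ΔP = f(L/D_h)(ρV²/2) = 0.02558·35.6/0.1293·3.379 = 23.79 Pa.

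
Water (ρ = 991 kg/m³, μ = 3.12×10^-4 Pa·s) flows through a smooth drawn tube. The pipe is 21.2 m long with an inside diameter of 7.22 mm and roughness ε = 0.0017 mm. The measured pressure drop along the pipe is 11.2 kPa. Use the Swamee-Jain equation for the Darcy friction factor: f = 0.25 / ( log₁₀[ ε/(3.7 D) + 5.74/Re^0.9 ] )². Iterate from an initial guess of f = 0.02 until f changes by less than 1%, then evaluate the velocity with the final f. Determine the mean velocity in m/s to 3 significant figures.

Rearranging Darcy-Weisbach: V = √(2·ΔP·D/(f·L·ρ)). With ε/D = 1.7e-06/0.00722 = 0.000235, iterate starting from f = 0.02:
  f = 0.02 → V = √(2·1.12e+04·0.00722/(0.02·21.2·991)) = 0.6204 m/s; Re = ρVD/μ = 1.423e+04; f → 0.02866
  f = 0.02866 → V = 0.5182 m/s; Re = 1.188e+04; f → 0.03
  f = 0.03 → V = 0.5066 m/s; Re = 1.162e+04; f → 0.03018
Converged (Δf/f < 1%). With the final f = 0.03018: V = √(2·1.12e+04·0.00722/(0.03018·21.2·991)) = 0.5051 m/s.

V ≈ 0.505 m/s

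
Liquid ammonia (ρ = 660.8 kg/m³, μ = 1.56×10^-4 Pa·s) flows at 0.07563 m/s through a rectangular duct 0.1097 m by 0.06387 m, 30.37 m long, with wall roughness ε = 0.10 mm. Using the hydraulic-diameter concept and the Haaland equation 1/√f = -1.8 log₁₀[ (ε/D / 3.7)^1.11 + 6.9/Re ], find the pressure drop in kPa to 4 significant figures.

ΔP ≈ 0.01907 kPa

Hydraulic diameter D_h = 4A/P = 4·(0.1097·0.06387)/(2·(0.1097+0.06387)) = 0.02803/0.3471 = 0.08073 m.
Re = ρVD_h/μ = 660.8·0.07563·0.08073/0.000156 = 2.586e+04.
ε/D_h = 0.0001/0.08073 = 0.00124; Haaland gives 1/√f = -1.8 log₁₀[0.000139+0.000267] = 6.105, so f = 0.02683.
ΔP = f(L/D_h)(ρV²/2) = 0.02683·30.37/0.08073·1.89 = 19.07 Pa.
ΔP = 0.01907 kPa.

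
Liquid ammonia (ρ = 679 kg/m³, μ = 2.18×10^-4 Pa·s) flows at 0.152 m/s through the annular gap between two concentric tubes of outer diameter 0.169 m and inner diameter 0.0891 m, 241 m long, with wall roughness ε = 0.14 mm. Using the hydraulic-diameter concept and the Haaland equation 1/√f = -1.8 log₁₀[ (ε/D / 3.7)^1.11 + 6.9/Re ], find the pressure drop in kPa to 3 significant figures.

Hydraulic diameter D_h = 4A/P = D_o - D_i = 0.169 - 0.0891 = 0.0799 m.
Re = ρVD_h/μ = 679·0.152·0.0799/0.000218 = 3.783e+04.
ε/D_h = 0.00014/0.0799 = 0.00175; Haaland gives 1/√f = -1.8 log₁₀[0.000204+0.000182] = 6.143, so f = 0.0265.
ΔP = f(L/D_h)(ρV²/2) = 0.0265·241/0.0799·7.844 = 626.9 Pa.
ΔP = 0.627 kPa.

ΔP ≈ 0.627 kPa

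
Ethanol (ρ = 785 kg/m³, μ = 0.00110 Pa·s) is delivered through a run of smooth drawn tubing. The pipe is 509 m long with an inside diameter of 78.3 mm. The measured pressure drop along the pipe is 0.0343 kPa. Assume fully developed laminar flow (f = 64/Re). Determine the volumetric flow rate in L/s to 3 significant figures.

Q ≈ 0.0565 L/s

For laminar flow, f = 64/Re with Re = ρVD/μ, so Darcy-Weisbach reduces to ΔP = 32μLV/D². Solving for V: V = ΔP·D²/(32μL) = 34.3·(0.0783)²/(32·0.0011·509) = 0.01174 m/s.
Check: Re = ρVD/μ = 785·0.01174·0.0783/0.0011 = 655.8 < 2300, so the laminar assumption holds.
Q = V·A = 0.01174·(π/4·0.0783²) = 5.652e-05 m³/s = 0.0565 L/s.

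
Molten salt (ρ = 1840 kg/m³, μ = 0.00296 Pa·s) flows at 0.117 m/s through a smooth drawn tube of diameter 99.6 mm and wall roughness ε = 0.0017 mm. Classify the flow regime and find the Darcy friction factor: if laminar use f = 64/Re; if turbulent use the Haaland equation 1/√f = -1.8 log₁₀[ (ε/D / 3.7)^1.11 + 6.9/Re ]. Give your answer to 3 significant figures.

f ≈ 0.0338

Re = ρVD/μ = 1840·0.117·0.0996/0.00296 = 7244.
Re > 4000 → turbulent. ε/D = 1.7e-06/0.0996 = 1.71e-05; Haaland: 1/√f = -1.8 log₁₀[1.19e-06 + 0.000953] = 5.437, so f = 0.03383.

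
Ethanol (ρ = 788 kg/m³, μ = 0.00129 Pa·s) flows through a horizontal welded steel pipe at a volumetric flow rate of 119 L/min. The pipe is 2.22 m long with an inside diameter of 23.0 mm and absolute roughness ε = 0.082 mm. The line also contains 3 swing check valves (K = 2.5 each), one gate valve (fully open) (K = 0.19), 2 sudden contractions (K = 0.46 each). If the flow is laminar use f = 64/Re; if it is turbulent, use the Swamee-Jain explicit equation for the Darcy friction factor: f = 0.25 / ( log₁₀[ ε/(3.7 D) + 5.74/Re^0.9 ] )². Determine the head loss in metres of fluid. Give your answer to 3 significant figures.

Q = 119 L/min = 119/60000 = 0.001983 m³/s.
Cross-sectional area A = πD²/4 = π(0.023)²/4 = 0.0004155 m²; mean velocity V = Q/A = 0.001983/0.0004155 = 4.774 m/s.
Reynolds number Re = ρVD/μ = 788 · 4.774 · 0.023 / 0.00129 = 6.707e+04.
Re > 4000 → turbulent. Relative roughness ε/D = 8.2e-05/0.023 = 0.00357. Swamee-Jain: f = 0.25/(log₁₀[0.00357/3.7 + 5.74/6.707e+04^0.9])² = 0.25/(log₁₀[0.000964 + 0.00026])² = 0.25/(-2.912)² = 0.02947.
Total minor-loss coefficient ΣK = 3·2.5 + 1·0.19 + 2·0.46 = 8.61.
ΔP = [f·L/D + ΣK]·(ρV²/2) = [0.02947·2.22/0.023 + 8.61]·(788·4.774²/2) = [2.845 + 8.61]·8978 = 1.028e+05 Pa.
Head loss h_f = ΔP/(ρg) = 1.028e+05/(788·9.81) = 13.3 m.

h_f ≈ 13.3 m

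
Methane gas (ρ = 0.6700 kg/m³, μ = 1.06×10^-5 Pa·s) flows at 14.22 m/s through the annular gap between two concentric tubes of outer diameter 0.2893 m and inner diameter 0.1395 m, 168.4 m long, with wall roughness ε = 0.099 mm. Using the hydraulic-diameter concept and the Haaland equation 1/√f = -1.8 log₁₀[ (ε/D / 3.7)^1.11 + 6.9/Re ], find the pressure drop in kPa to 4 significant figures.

ΔP ≈ 1.530 kPa

Hydraulic diameter D_h = 4A/P = D_o - D_i = 0.2893 - 0.1395 = 0.1498 m.
Re = ρVD_h/μ = 0.67·14.22·0.1498/1.06e-05 = 1.346e+05.
ε/D_h = 9.9e-05/0.1498 = 0.000661; Haaland gives 1/√f = -1.8 log₁₀[6.91e-05+5.12e-05] = 7.055, so f = 0.02009.
ΔP = f(L/D_h)(ρV²/2) = 0.02009·168.4/0.1498·67.74 = 1530 Pa.
ΔP = 1.530 kPa.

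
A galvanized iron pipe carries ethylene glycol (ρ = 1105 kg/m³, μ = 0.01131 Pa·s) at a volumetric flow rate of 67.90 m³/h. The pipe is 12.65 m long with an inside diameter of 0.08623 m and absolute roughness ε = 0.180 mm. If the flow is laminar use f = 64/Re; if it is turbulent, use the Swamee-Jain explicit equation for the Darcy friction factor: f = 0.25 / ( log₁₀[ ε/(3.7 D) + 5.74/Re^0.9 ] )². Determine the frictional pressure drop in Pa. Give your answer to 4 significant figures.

Q = 67.90 m³/h = 67.90/3600 = 0.01886 m³/s.
Cross-sectional area A = πD²/4 = π(0.08623)²/4 = 0.00584 m²; mean velocity V = Q/A = 0.01886/0.00584 = 3.23 m/s.
Reynolds number Re = ρVD/μ = 1105 · 3.23 · 0.08623 / 0.0113 = 2.721e+04.
Re > 4000 → turbulent. Relative roughness ε/D = 0.00018/0.08623 = 0.00209. Swamee-Jain: f = 0.25/(log₁₀[0.00209/3.7 + 5.74/2.721e+04^0.9])² = 0.25/(log₁₀[0.000564 + 0.000586])² = 0.25/(-2.939)² = 0.02894.
Darcy-Weisbach: ΔP = f(L/D)(ρV²/2) = 0.02894·(12.65/0.08623)·(1105·3.23²/2) = 0.02894·146.7·5763 = 2.446e+04 Pa.

ΔP ≈ 24460 Pa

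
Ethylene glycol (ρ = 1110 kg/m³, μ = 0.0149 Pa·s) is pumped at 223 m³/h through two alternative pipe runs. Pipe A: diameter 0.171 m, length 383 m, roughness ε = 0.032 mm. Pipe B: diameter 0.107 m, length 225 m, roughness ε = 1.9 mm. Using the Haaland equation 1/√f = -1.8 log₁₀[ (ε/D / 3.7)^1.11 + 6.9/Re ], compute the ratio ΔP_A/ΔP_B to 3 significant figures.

Pipe A: V = Q/A = 0.06194/0.02297 = 2.697 m/s; Re = 3.436e+04; ε/D = 0.000187; Haaland → f = 0.02302; ΔP_A = f(L/D)(ρV²/2) = 2.082e+05 Pa.
Pipe B: V = Q/A = 0.06194/0.008992 = 6.889 m/s; Re = 5.491e+04; ε/D = 0.0178; Haaland → f = 0.04732; ΔP_B = f(L/D)(ρV²/2) = 2.621e+06 Pa.
ΔP_A/ΔP_B = 2.082e+05/2.621e+06 = 0.0794.

ΔP_A/ΔP_B ≈ 0.0794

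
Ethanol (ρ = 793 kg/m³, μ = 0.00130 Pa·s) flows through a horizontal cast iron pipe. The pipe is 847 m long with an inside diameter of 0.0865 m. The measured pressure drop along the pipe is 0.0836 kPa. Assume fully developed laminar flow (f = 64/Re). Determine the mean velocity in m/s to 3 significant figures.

For laminar flow, f = 64/Re with Re = ρVD/μ, so Darcy-Weisbach reduces to ΔP = 32μLV/D². Solving for V: V = ΔP·D²/(32μL) = 83.6·(0.0865)²/(32·0.0013·847) = 0.01775 m/s.
Check: Re = ρVD/μ = 793·0.01775·0.0865/0.0013 = 936.7 < 2300, so the laminar assumption holds.

V ≈ 0.0178 m/s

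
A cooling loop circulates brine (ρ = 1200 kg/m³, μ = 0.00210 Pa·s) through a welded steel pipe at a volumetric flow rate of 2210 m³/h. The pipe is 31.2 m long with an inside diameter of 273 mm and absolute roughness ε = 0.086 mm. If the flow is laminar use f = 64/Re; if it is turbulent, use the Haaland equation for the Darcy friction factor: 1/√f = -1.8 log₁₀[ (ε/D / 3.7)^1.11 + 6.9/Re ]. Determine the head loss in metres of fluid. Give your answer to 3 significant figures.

Q = 2210 m³/h = 2210/3600 = 0.6139 m³/s.
Cross-sectional area A = πD²/4 = π(0.273)²/4 = 0.05853 m²; mean velocity V = Q/A = 0.6139/0.05853 = 10.49 m/s.
Reynolds number Re = ρVD/μ = 1200 · 10.49 · 0.273 / 0.0021 = 1.636e+06.
Re > 4000 → turbulent. Relative roughness ε/D = 8.6e-05/0.273 = 0.000315. Haaland: 1/√f = -1.8 log₁₀[(0.000315/3.7)^1.11 + 6.9/1.636e+06] = -1.8 log₁₀[3.04e-05 + 4.22e-06] = 8.03, so f = 0.01551.
Darcy-Weisbach: ΔP = f(L/D)(ρV²/2) = 0.01551·(31.2/0.273)·(1200·10.49²/2) = 0.01551·114.3·6.599e+04 = 1.17e+05 Pa.
Head loss h_f = ΔP/(ρg) = 1.17e+05/(1200·9.81) = 9.94 m.

h_f ≈ 9.94 m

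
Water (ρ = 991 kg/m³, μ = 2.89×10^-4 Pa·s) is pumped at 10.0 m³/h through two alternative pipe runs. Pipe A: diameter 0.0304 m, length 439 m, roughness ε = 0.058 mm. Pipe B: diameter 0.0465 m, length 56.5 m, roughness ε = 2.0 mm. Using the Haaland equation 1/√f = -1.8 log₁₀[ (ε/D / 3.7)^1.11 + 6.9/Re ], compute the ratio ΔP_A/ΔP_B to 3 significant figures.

ΔP_A/ΔP_B ≈ 22.9

Pipe A: V = Q/A = 0.002778/0.0007258 = 3.827 m/s; Re = 3.989e+05; ε/D = 0.00191; Haaland → f = 0.02359; ΔP_A = f(L/D)(ρV²/2) = 2.472e+06 Pa.
Pipe B: V = Q/A = 0.002778/0.001698 = 1.636 m/s; Re = 2.608e+05; ε/D = 0.043; Haaland → f = 0.06703; ΔP_B = f(L/D)(ρV²/2) = 1.08e+05 Pa.
ΔP_A/ΔP_B = 2.472e+06/1.08e+05 = 22.9.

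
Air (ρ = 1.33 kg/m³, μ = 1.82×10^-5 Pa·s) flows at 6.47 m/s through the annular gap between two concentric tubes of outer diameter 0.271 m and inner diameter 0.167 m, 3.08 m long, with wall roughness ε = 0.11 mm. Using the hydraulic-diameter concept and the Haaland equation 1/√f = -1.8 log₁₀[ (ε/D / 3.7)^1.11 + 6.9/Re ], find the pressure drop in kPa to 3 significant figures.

ΔP ≈ 0.0197 kPa

Hydraulic diameter D_h = 4A/P = D_o - D_i = 0.271 - 0.167 = 0.104 m.
Re = ρVD_h/μ = 1.33·6.47·0.104/1.82e-05 = 4.917e+04.
ε/D_h = 0.00011/0.104 = 0.00106; Haaland gives 1/√f = -1.8 log₁₀[0.000117+0.00014] = 6.463, so f = 0.02394.
ΔP = f(L/D_h)(ρV²/2) = 0.02394·3.08/0.104·27.84 = 19.74 Pa.
ΔP = 0.0197 kPa.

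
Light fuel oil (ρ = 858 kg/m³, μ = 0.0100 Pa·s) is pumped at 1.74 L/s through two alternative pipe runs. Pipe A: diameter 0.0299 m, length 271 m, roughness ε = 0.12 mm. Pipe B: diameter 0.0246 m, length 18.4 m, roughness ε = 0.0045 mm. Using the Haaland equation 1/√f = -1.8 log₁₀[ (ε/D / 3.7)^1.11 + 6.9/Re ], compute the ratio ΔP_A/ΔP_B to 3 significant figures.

ΔP_A/ΔP_B ≈ 6.57

Pipe A: V = Q/A = 0.00174/0.0007022 = 2.478 m/s; Re = 6357; ε/D = 0.00401; Haaland → f = 0.03946; ΔP_A = f(L/D)(ρV²/2) = 9.423e+05 Pa.
Pipe B: V = Q/A = 0.00174/0.0004753 = 3.661 m/s; Re = 7727; ε/D = 0.000183; Haaland → f = 0.03337; ΔP_B = f(L/D)(ρV²/2) = 1.435e+05 Pa.
ΔP_A/ΔP_B = 9.423e+05/1.435e+05 = 6.57.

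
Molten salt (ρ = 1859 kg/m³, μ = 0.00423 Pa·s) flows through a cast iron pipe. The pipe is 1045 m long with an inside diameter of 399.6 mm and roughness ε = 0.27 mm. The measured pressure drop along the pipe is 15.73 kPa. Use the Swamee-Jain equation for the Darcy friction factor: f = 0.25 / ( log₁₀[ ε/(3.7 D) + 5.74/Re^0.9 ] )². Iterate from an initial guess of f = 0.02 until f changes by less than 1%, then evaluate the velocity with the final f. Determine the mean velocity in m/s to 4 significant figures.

V ≈ 0.5523 m/s

Rearranging Darcy-Weisbach: V = √(2·ΔP·D/(f·L·ρ)). With ε/D = 0.00027/0.3996 = 0.000676, iterate starting from f = 0.02:
  f = 0.02 → V = √(2·1.573e+04·0.3996/(0.02·1045·1859)) = 0.5688 m/s; Re = ρVD/μ = 9.99e+04; f → 0.02114
  f = 0.02114 → V = 0.5532 m/s; Re = 9.715e+04; f → 0.02121
Converged (Δf/f < 1%). With the final f = 0.02121: V = √(2·1.573e+04·0.3996/(0.02121·1045·1859)) = 0.5523 m/s.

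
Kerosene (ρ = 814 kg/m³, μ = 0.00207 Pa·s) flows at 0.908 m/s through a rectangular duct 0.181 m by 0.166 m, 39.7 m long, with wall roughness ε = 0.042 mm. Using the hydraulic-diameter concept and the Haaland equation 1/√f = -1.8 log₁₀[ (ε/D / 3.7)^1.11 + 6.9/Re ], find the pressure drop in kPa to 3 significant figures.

Hydraulic diameter D_h = 4A/P = 4·(0.181·0.166)/(2·(0.181+0.166)) = 0.1202/0.694 = 0.1732 m.
Re = ρVD_h/μ = 814·0.908·0.1732/0.00207 = 6.183e+04.
ε/D_h = 4.2e-05/0.1732 = 0.000243; Haaland gives 1/√f = -1.8 log₁₀[2.27e-05+0.000112] = 6.969, so f = 0.02059.
ΔP = f(L/D_h)(ρV²/2) = 0.02059·39.7/0.1732·335.6 = 1584 Pa.
ΔP = 1.58 kPa.

ΔP ≈ 1.58 kPa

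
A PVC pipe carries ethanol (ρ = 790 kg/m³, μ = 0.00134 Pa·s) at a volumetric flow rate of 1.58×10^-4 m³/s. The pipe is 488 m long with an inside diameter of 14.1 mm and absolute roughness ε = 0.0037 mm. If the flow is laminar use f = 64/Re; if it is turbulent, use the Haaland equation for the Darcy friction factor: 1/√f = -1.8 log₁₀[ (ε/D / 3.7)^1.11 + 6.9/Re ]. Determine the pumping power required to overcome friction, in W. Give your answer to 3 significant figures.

P ≈ 72.3 W

Cross-sectional area A = πD²/4 = π(0.0141)²/4 = 0.0001561 m²; mean velocity V = Q/A = 0.000158/0.0001561 = 1.012 m/s.
Reynolds number Re = ρVD/μ = 790 · 1.012 · 0.0141 / 0.00134 = 8411.
Re > 4000 → turbulent. Relative roughness ε/D = 3.7e-06/0.0141 = 0.000262. Haaland: 1/√f = -1.8 log₁₀[(0.000262/3.7)^1.11 + 6.9/8411] = -1.8 log₁₀[2.48e-05 + 0.00082] = 5.532, so f = 0.03268.
Darcy-Weisbach: ΔP = f(L/D)(ρV²/2) = 0.03268·(488/0.0141)·(790·1.012²/2) = 0.03268·3.461e+04·404.4 = 4.575e+05 Pa.
Pumping power P = QΔP = 0.000158·4.575e+05 = 72.28 W = 72.3 W.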